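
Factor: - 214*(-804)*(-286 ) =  - 49208016  =  - 2^4*3^1 *11^1 * 13^1*67^1*107^1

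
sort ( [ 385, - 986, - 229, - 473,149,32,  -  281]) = [ - 986, - 473, - 281 , - 229 , 32,149,385 ] 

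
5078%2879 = 2199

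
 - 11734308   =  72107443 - 83841751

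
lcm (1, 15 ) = 15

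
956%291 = 83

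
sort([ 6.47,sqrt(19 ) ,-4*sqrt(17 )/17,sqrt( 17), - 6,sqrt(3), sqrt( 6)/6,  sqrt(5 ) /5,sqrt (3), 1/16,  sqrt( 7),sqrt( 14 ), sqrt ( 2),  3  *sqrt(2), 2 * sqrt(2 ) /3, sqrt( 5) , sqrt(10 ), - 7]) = [ - 7, - 6, - 4*sqrt(17)/17  ,  1/16, sqrt( 6 ) /6,sqrt( 5)/5, 2*sqrt(2)/3, sqrt( 2),sqrt(3),  sqrt( 3 ), sqrt(5),sqrt(7), sqrt(10 ) , sqrt(14 ), sqrt ( 17 ), 3*sqrt( 2), sqrt( 19 ),6.47 ] 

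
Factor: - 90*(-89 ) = 8010 = 2^1 *3^2*5^1*89^1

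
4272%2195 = 2077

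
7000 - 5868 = 1132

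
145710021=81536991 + 64173030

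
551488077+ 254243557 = 805731634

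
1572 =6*262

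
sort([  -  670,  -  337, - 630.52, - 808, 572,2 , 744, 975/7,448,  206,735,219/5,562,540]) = [ - 808, - 670, - 630.52, -337,2,219/5,975/7, 206,448, 540,562, 572,735, 744]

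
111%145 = 111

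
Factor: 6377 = 7^1*911^1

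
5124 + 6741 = 11865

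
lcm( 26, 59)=1534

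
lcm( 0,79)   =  0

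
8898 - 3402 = 5496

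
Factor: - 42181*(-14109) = 3^1*4703^1 * 42181^1 = 595131729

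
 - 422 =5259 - 5681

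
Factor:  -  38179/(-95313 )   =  3^(- 1)*73^1 * 523^1*31771^( - 1 )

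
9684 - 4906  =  4778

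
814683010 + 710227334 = 1524910344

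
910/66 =13+26/33 = 13.79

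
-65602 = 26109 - 91711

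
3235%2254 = 981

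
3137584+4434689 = 7572273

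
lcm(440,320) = 3520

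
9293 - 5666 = 3627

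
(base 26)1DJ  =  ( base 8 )2011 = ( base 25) 1g8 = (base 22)22L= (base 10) 1033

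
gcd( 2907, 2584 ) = 323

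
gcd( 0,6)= 6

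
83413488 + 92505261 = 175918749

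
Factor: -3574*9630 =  - 2^2*3^2 * 5^1*107^1 * 1787^1 = -34417620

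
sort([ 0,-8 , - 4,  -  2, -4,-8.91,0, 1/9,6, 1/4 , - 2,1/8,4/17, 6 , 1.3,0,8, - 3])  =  [-8.91,-8, - 4,- 4, - 3,-2,-2,0,0,0, 1/9,1/8,4/17,1/4, 1.3, 6,6, 8] 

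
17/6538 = 17/6538 = 0.00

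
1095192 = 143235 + 951957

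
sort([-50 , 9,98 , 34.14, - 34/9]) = [ - 50, - 34/9,9,  34.14, 98]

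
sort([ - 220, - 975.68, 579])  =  [-975.68, - 220, 579]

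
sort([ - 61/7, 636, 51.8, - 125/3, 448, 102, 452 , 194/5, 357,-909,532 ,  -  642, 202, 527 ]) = [ - 909,  -  642,- 125/3, - 61/7, 194/5, 51.8,102, 202,357, 448,452,527, 532, 636] 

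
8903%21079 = 8903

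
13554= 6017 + 7537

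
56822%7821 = 2075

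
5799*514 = 2980686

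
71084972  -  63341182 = 7743790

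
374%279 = 95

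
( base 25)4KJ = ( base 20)7AJ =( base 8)5713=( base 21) 6HG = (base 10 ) 3019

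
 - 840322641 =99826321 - 940148962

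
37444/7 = 37444/7  =  5349.14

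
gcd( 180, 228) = 12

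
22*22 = 484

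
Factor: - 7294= -2^1*7^1*521^1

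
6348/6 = 1058 = 1058.00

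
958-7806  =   - 6848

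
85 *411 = 34935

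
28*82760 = 2317280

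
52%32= 20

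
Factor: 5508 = 2^2*3^4* 17^1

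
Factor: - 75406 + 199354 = 123948 = 2^2*3^2 * 11^1*313^1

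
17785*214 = 3805990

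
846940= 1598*530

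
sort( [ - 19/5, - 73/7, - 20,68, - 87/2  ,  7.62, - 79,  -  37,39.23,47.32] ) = [ - 79, - 87/2,-37, - 20 , - 73/7,-19/5,7.62, 39.23,47.32 , 68]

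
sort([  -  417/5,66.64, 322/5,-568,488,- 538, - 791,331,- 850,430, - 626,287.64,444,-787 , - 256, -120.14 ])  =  [-850, - 791, - 787,  -  626, - 568,-538 , - 256,- 120.14, - 417/5,  322/5,66.64, 287.64,331,430,444,488 ]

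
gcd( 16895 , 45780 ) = 545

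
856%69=28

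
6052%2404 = 1244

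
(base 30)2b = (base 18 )3H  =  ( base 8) 107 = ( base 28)2F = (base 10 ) 71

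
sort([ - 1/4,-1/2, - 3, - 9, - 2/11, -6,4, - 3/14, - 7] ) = [ - 9,-7 ,  -  6, - 3, - 1/2, - 1/4, - 3/14, - 2/11, 4]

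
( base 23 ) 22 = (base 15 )33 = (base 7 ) 66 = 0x30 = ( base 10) 48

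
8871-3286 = 5585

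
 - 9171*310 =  - 2843010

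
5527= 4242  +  1285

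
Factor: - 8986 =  - 2^1 *4493^1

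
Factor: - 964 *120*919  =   - 2^5 * 3^1 * 5^1 * 241^1* 919^1 = - 106309920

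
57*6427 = 366339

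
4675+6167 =10842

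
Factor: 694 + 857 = 3^1*11^1*47^1 = 1551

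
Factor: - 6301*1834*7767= - 89755716078 = - 2^1*3^2*7^1*131^1*863^1 * 6301^1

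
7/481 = 7/481 = 0.01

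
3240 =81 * 40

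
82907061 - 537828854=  - 454921793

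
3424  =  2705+719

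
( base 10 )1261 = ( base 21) 2i1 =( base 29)1ee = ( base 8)2355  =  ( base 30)1C1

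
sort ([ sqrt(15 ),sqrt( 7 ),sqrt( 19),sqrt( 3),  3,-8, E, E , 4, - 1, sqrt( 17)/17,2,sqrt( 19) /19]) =[ - 8, - 1, sqrt( 19)/19, sqrt( 17)/17,sqrt(3),2,sqrt ( 7 ),E, E , 3,sqrt( 15),  4,sqrt( 19 ) ]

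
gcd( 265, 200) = 5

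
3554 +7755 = 11309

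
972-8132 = -7160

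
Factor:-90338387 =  - 90338387^1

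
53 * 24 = 1272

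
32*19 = 608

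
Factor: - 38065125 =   -  3^1*5^3 * 7^1*17^1*853^1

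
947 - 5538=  - 4591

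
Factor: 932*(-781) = -727892 = - 2^2*11^1*71^1 * 233^1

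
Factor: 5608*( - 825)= - 4626600 = - 2^3* 3^1*5^2*11^1*701^1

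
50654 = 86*589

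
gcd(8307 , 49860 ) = 9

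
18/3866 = 9/1933 = 0.00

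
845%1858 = 845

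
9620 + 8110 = 17730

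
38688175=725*53363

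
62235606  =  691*90066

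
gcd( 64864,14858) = 2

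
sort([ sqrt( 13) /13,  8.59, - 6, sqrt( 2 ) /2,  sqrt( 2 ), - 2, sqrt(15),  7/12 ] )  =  [-6, - 2,sqrt ( 13)/13,7/12,sqrt( 2 )/2,sqrt(2 ),sqrt(15 ),8.59 ] 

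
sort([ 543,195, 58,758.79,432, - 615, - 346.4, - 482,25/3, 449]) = [ - 615, - 482  ,-346.4,25/3, 58,195 , 432, 449, 543, 758.79]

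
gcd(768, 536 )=8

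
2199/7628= 2199/7628 = 0.29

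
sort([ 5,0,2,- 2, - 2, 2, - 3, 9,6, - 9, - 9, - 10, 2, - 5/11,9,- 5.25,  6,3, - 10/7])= [ - 10, - 9,-9, - 5.25,-3, -2, - 2, - 10/7,-5/11,0, 2,2,2,3, 5,6,6,9,9]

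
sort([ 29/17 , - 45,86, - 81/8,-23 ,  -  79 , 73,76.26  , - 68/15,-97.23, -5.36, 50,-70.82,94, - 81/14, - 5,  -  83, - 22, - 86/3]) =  [-97.23,-83 , - 79, -70.82, - 45, - 86/3 ,-23, -22,-81/8,-81/14,- 5.36, - 5, - 68/15,  29/17 , 50,73,76.26, 86, 94]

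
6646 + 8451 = 15097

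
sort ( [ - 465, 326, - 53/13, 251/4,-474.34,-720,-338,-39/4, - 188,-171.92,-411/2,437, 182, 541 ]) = [-720,-474.34, - 465, - 338 , - 411/2,- 188, - 171.92, - 39/4 ,-53/13,251/4,  182 , 326, 437,  541 ] 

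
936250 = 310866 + 625384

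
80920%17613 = 10468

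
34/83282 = 17/41641 = 0.00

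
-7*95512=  - 668584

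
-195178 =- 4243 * 46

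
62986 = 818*77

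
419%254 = 165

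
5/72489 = 5/72489 = 0.00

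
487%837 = 487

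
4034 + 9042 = 13076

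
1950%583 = 201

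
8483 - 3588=4895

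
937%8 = 1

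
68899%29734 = 9431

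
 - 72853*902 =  - 65713406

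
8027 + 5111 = 13138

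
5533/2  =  5533/2  =  2766.50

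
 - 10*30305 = -303050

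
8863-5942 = 2921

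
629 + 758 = 1387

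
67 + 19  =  86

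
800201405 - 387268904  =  412932501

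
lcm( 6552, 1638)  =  6552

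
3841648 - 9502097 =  - 5660449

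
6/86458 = 3/43229 = 0.00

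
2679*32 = 85728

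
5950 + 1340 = 7290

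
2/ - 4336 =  - 1/2168 = - 0.00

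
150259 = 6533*23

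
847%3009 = 847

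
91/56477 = 91/56477  =  0.00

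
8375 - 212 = 8163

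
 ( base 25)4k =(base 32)3O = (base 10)120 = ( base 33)3L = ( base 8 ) 170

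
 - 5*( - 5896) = 29480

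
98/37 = 98/37 = 2.65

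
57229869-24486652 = 32743217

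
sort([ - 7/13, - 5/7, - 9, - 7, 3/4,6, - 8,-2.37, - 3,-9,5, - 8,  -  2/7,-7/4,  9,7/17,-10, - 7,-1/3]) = [ - 10, - 9, - 9,-8, - 8 , - 7, - 7, - 3, -2.37,-7/4,-5/7,  -  7/13, - 1/3, - 2/7,  7/17, 3/4,  5, 6,9]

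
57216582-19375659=37840923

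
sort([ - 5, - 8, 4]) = [ -8, - 5,  4 ] 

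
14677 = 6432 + 8245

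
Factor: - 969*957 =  - 3^2*11^1*17^1*19^1*29^1=- 927333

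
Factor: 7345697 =151^1 * 48647^1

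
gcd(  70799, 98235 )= 1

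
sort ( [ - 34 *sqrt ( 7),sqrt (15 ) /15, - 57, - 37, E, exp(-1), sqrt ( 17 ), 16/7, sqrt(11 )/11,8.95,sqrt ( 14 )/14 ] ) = [ - 34 * sqrt( 7), - 57,-37, sqrt(15)/15,sqrt(14)/14,sqrt(11) /11,exp (-1),16/7 , E, sqrt (17), 8.95] 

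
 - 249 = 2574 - 2823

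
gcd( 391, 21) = 1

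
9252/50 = 4626/25 = 185.04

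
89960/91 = 6920/7 = 988.57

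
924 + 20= 944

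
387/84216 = 129/28072 = 0.00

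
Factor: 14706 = 2^1*3^2 * 19^1*43^1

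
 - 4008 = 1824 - 5832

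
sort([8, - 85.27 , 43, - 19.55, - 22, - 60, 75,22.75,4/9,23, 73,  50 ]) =[ - 85.27, - 60, - 22,  -  19.55,4/9, 8,22.75,23,43, 50,73,75] 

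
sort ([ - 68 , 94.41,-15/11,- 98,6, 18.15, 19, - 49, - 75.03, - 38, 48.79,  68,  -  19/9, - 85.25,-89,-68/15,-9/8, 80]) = [ - 98, - 89, - 85.25, - 75.03,-68, - 49, - 38, - 68/15, - 19/9, - 15/11, - 9/8, 6,18.15,19,48.79,68, 80,94.41]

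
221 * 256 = 56576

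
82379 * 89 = 7331731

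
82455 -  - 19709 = 102164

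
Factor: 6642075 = 3^1*5^2* 11^1*83^1*97^1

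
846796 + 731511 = 1578307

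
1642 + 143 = 1785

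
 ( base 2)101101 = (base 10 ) 45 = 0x2d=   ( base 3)1200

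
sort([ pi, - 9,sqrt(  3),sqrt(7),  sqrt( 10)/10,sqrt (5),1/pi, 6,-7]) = [-9, - 7, sqrt( 10)/10, 1/pi, sqrt(3 ),sqrt(5) , sqrt(7 ),pi, 6 ] 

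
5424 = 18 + 5406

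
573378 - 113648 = 459730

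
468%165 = 138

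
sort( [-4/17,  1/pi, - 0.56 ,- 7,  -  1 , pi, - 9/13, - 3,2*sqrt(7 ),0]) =[  -  7,  -  3, - 1,  -  9/13, - 0.56,  -  4/17, 0,1/pi,pi, 2*sqrt( 7) ] 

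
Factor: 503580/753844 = 3^1*5^1 * 11^1*13^( - 1)*19^( - 1 )  =  165/247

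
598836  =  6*99806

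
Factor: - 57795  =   - 3^1*5^1 * 3853^1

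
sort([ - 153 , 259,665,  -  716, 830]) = [-716,  -  153,  259, 665,  830 ]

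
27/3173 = 27/3173=0.01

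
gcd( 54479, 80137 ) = 1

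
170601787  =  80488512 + 90113275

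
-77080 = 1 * ( - 77080 )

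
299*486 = 145314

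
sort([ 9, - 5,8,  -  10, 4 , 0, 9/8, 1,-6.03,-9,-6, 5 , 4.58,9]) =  [ - 10,-9, - 6.03, - 6, - 5 , 0, 1,  9/8, 4, 4.58 , 5, 8, 9 , 9 ] 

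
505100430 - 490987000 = 14113430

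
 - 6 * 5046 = -30276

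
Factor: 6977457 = 3^2 *775273^1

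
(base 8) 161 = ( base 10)113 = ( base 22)53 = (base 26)49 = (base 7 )221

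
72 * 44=3168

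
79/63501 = 79/63501= 0.00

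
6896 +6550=13446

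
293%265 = 28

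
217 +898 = 1115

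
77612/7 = 77612/7  =  11087.43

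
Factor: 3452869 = 7^1*103^1*4789^1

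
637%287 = 63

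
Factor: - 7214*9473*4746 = - 324333201612 = - 2^2*3^1*7^1*113^1*3607^1*9473^1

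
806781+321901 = 1128682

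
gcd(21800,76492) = 4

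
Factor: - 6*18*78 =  - 8424 = - 2^3 * 3^4*13^1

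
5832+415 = 6247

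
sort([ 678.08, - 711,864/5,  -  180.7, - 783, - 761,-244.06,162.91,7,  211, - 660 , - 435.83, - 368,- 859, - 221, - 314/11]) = [  -  859, - 783, - 761, - 711, -660, - 435.83, - 368, - 244.06,-221, - 180.7, - 314/11, 7, 162.91, 864/5, 211,678.08]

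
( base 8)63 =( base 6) 123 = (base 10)51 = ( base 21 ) 29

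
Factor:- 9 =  - 3^2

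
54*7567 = 408618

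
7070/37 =191 + 3/37 = 191.08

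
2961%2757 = 204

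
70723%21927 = 4942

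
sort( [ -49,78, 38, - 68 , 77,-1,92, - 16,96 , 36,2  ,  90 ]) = [ -68, - 49, - 16 ,  -  1,2,  36 , 38,77,78 , 90, 92,96 ]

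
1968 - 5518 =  -3550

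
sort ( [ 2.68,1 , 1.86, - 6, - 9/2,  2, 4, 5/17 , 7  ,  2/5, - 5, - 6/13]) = [ - 6, - 5, - 9/2, - 6/13  ,  5/17, 2/5,1, 1.86, 2 , 2.68, 4, 7 ]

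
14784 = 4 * 3696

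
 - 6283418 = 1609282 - 7892700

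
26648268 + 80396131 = 107044399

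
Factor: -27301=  - 23^1*1187^1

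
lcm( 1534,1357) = 35282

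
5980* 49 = 293020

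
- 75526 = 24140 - 99666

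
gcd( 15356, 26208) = 4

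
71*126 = 8946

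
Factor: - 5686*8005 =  - 45516430 = - 2^1*5^1*1601^1*2843^1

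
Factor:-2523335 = -5^1 * 504667^1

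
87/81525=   29/27175 = 0.00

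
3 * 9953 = 29859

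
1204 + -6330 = - 5126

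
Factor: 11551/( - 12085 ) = -5^( - 1 )*2417^(  -  1 )*11551^1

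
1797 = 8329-6532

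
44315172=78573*564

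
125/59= 125/59=2.12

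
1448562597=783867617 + 664694980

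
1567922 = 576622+991300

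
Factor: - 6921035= - 5^1*11^1*19^1*37^1*179^1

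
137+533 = 670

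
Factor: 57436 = 2^2*83^1*173^1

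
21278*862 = 18341636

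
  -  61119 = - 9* 6791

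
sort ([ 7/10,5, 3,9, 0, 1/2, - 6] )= [- 6, 0,1/2, 7/10,3, 5, 9]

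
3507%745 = 527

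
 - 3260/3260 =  - 1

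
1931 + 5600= 7531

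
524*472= 247328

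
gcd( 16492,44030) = 14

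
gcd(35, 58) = 1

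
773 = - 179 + 952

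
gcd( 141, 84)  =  3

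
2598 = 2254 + 344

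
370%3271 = 370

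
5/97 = 5/97= 0.05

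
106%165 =106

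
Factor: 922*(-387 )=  - 2^1*3^2*43^1  *  461^1 = - 356814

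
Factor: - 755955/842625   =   - 5^( - 2)*7^( - 1)* 157^1 = - 157/175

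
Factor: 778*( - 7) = -2^1*7^1*389^1 = - 5446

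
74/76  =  37/38 = 0.97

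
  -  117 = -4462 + 4345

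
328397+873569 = 1201966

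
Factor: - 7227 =  -  3^2*11^1 * 73^1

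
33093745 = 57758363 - 24664618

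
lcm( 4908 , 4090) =24540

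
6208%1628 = 1324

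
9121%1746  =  391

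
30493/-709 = -30493/709 = -43.01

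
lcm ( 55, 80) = 880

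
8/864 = 1/108 = 0.01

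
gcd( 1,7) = 1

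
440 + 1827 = 2267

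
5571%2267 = 1037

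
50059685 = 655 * 76427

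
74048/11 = 74048/11 = 6731.64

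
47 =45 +2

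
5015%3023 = 1992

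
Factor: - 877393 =-11^1*31^2*83^1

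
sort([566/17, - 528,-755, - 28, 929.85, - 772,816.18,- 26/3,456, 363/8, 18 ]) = [ - 772, - 755, - 528 , - 28, - 26/3, 18 , 566/17,363/8,456, 816.18,929.85 ]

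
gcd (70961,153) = 1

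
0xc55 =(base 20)7hh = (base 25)517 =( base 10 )3157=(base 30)3F7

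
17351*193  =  3348743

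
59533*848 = 50483984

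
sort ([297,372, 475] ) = [ 297, 372 , 475 ] 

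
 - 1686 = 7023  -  8709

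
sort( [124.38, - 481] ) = [ - 481,124.38] 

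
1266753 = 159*7967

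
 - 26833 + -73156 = - 99989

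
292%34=20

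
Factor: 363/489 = 11^2* 163^( - 1) = 121/163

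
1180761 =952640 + 228121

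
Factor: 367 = 367^1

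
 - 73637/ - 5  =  14727 + 2/5 = 14727.40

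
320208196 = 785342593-465134397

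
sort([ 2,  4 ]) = [ 2,4 ]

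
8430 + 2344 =10774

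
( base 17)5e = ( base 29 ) 3C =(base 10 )99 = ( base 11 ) 90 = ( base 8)143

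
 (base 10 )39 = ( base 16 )27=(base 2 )100111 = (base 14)2b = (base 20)1j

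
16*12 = 192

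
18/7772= 9/3886=0.00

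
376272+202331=578603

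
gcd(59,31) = 1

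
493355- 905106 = -411751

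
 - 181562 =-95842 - 85720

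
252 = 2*126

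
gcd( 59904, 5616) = 1872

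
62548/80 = 781 +17/20 = 781.85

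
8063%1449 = 818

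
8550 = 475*18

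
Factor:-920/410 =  - 92/41=- 2^2 * 23^1 * 41^( - 1)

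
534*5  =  2670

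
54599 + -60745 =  - 6146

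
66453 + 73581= 140034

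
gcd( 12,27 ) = 3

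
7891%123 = 19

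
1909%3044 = 1909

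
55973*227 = 12705871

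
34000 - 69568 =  - 35568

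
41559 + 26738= 68297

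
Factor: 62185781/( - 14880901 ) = - 8883683/2125843 =-67^( - 1) * 31729^ ( - 1)*8883683^1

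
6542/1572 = 4 + 127/786 = 4.16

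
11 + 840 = 851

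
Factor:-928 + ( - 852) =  - 2^2*5^1*89^1  =  - 1780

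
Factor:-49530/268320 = -2^( - 4 ) * 43^( - 1 )*127^1 = -  127/688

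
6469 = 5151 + 1318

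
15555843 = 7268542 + 8287301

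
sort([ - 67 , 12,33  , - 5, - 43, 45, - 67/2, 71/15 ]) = [ - 67,- 43, - 67/2, - 5,71/15,12, 33,45 ]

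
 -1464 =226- 1690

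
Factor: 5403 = 3^1*1801^1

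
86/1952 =43/976=0.04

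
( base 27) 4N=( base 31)47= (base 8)203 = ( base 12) ab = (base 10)131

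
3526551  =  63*55977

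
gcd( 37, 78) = 1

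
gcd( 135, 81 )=27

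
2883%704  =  67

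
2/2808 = 1/1404 = 0.00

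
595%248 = 99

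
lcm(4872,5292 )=306936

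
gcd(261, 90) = 9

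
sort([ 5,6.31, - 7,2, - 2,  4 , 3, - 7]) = [ - 7, - 7, - 2,  2, 3,4 , 5, 6.31]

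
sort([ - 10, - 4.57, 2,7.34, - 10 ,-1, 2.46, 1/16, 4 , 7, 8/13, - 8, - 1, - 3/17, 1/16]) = [- 10,  -  10, - 8, - 4.57 , - 1,- 1, - 3/17,  1/16,1/16, 8/13, 2, 2.46, 4,  7, 7.34]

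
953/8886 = 953/8886 = 0.11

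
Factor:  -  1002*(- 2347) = 2^1*3^1*167^1*2347^1 = 2351694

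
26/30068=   13/15034 = 0.00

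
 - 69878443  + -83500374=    - 153378817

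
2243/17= 2243/17 = 131.94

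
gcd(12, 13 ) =1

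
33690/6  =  5615 = 5615.00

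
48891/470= 48891/470 = 104.02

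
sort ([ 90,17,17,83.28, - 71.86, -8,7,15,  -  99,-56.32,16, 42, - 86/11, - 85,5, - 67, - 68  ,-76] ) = [-99,  -  85, - 76, -71.86, - 68,-67, - 56.32,  -  8, -86/11,5,7,15,16,17, 17,42,83.28 , 90]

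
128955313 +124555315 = 253510628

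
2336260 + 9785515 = 12121775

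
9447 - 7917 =1530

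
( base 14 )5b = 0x51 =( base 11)74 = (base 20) 41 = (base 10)81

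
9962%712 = 706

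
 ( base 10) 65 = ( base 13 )50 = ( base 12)55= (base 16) 41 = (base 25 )2f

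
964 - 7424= - 6460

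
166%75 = 16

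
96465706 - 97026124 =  - 560418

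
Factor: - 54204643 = -54204643^1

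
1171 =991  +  180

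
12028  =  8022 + 4006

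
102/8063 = 102/8063 = 0.01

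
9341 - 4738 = 4603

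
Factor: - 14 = - 2^1  *7^1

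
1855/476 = 3 + 61/68 = 3.90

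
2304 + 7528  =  9832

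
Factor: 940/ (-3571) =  - 2^2*5^1*47^1*3571^( -1 ) 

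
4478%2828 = 1650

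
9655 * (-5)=-48275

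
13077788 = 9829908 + 3247880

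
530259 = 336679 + 193580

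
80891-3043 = 77848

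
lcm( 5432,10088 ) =70616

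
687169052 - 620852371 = 66316681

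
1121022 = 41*27342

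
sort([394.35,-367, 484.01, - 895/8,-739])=[ - 739, - 367, -895/8, 394.35,484.01]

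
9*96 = 864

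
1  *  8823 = 8823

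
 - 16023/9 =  - 1781+2/3 = -  1780.33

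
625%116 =45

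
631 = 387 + 244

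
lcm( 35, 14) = 70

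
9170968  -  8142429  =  1028539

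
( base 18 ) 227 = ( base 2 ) 1010110011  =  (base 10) 691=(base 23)171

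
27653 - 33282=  - 5629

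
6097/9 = 6097/9=677.44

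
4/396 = 1/99 = 0.01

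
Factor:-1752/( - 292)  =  6= 2^1*3^1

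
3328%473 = 17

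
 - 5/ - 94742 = 5/94742 = 0.00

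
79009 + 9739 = 88748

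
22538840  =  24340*926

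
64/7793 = 64/7793 = 0.01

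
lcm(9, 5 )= 45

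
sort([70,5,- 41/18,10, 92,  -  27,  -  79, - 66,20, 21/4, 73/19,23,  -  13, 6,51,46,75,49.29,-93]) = [-93,-79, - 66,  -  27,  -  13, - 41/18,73/19,5, 21/4, 6,10, 20,23,46,49.29, 51,70,75,92 ]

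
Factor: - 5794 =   -  2^1*2897^1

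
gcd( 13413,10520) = 263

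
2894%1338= 218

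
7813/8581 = 7813/8581 =0.91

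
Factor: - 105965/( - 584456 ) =2^( - 3 )*5^1*43^ (  -  1)*1699^ ( - 1)*21193^1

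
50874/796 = 25437/398 = 63.91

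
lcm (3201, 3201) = 3201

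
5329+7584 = 12913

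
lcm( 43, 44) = 1892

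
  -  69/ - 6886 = 69/6886 = 0.01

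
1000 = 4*250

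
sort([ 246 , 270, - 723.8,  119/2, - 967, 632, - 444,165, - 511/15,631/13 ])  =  [-967, - 723.8 ,-444,-511/15, 631/13 , 119/2,165,  246,270, 632]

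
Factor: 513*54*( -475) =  - 13158450 = - 2^1*3^6*5^2*19^2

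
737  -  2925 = -2188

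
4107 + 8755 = 12862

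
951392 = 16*59462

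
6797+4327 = 11124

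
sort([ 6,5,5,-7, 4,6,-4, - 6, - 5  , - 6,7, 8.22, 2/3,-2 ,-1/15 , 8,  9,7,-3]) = [ - 7 ,-6,  -  6, - 5, - 4,- 3, - 2,-1/15,2/3,4,  5,  5,6,6, 7, 7, 8, 8.22, 9]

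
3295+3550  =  6845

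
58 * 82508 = 4785464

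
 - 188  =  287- 475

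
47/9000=47/9000 = 0.01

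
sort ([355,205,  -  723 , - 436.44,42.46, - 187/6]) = [ - 723, - 436.44, - 187/6, 42.46,205, 355]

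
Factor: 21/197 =3^1*7^1*197^( - 1) 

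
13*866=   11258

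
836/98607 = 836/98607 = 0.01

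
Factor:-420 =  - 2^2*3^1*5^1*7^1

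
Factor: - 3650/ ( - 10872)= 2^(- 2 )*3^( - 2)*5^2 * 73^1*151^ ( -1) = 1825/5436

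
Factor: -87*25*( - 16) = 34800 = 2^4*3^1 * 5^2*29^1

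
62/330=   31/165  =  0.19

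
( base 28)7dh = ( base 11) 4456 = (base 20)ED9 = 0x16ed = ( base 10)5869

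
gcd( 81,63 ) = 9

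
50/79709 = 50/79709 = 0.00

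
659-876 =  - 217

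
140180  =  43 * 3260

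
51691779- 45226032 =6465747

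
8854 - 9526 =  - 672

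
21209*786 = 16670274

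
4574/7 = 653 + 3/7  =  653.43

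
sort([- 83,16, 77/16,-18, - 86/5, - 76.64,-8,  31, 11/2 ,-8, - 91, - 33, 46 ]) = [-91,-83,  -  76.64, - 33,  -  18 , - 86/5,-8, - 8, 77/16, 11/2, 16,  31, 46]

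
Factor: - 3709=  - 3709^1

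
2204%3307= 2204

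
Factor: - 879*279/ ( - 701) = 3^3*31^1*293^1*701^ (-1) = 245241/701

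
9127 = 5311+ 3816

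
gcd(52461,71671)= 1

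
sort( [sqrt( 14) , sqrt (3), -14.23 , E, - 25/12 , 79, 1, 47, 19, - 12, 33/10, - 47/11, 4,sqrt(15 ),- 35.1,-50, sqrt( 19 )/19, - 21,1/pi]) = [ - 50, - 35.1, - 21, - 14.23,  -  12, - 47/11, - 25/12,sqrt(19) /19 , 1/pi, 1,sqrt(3), E, 33/10, sqrt(14), sqrt( 15),4,19 , 47, 79 ] 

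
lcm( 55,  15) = 165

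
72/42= 12/7 = 1.71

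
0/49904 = 0=0.00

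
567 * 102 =57834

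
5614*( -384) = - 2155776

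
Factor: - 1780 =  - 2^2*5^1*89^1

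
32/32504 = 4/4063 = 0.00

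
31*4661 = 144491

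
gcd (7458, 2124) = 6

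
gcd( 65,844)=1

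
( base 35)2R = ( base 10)97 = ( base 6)241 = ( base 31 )34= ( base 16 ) 61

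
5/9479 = 5/9479 = 0.00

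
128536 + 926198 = 1054734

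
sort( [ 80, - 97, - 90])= [ - 97, - 90,80] 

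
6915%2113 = 576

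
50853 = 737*69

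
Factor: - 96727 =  - 197^1*491^1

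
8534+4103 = 12637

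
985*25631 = 25246535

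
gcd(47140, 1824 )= 4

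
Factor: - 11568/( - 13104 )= 3^(-1 ) * 7^(-1) * 13^( - 1 )*241^1=241/273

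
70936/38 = 35468/19  =  1866.74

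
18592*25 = 464800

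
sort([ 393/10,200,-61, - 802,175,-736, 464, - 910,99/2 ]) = [ -910, - 802,-736, -61,393/10,99/2,175,200, 464] 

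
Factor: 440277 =3^1*43^1*3413^1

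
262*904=236848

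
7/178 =7/178 = 0.04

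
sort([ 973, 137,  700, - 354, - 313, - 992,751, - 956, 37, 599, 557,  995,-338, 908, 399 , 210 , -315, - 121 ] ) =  [ - 992,- 956,-354,-338, - 315,-313 , - 121, 37, 137,210,  399, 557,599, 700 , 751 , 908,973, 995]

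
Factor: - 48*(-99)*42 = 199584  =  2^5*3^4*7^1* 11^1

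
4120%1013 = 68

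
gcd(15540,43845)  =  555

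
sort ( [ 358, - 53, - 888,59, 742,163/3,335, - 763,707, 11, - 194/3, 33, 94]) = [ - 888 , - 763,-194/3, - 53, 11, 33, 163/3,59, 94, 335,  358, 707, 742]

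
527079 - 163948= 363131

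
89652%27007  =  8631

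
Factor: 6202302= 2^1*3^1*383^1*2699^1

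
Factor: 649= 11^1*59^1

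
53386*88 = 4697968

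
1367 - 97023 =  - 95656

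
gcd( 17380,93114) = 2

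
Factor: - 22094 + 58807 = 36713^1 = 36713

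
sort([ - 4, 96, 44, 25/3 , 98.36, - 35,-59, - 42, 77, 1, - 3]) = [ - 59,-42, -35, - 4, - 3, 1,  25/3,44,77, 96,  98.36 ]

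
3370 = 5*674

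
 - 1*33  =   - 33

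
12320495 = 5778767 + 6541728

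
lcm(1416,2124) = 4248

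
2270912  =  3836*592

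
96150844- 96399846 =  - 249002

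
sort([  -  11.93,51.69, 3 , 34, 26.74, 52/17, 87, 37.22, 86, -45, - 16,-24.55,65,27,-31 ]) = [ - 45 , -31, - 24.55 , - 16 , - 11.93 , 3, 52/17,26.74, 27, 34, 37.22,51.69 , 65, 86, 87] 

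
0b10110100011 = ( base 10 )1443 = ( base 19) 3II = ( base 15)663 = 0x5A3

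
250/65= 50/13 = 3.85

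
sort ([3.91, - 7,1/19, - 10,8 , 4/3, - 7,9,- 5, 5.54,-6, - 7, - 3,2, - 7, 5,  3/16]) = [ - 10, - 7, - 7, - 7,-7,- 6, - 5,-3,1/19 , 3/16,4/3,2,3.91,5,5.54,  8  ,  9]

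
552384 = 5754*96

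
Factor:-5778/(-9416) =2^( - 2)*3^3*11^( - 1) = 27/44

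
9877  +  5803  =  15680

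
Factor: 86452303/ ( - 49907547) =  - 3^( - 2)*7^1*19^(-1)*2129^1*5801^1*291857^(-1)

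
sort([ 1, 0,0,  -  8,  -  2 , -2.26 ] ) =[-8,-2.26, - 2, 0,  0, 1]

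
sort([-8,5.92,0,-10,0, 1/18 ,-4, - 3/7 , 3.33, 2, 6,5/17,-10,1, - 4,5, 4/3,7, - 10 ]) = [-10, - 10,  -  10, - 8,  -  4, - 4 , - 3/7, 0 , 0, 1/18,5/17,1, 4/3 , 2,3.33 , 5, 5.92, 6, 7 ]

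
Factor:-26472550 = -2^1*5^2*13^1*139^1*293^1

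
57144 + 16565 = 73709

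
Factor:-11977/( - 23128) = 29/56  =  2^( - 3)*7^( - 1)*29^1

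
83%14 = 13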